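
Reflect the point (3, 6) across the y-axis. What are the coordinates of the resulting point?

Reflection across y-axis: (3, 6) → (-3, 6)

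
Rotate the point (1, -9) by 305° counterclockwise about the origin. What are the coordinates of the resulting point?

Rotation matrix for 305°: [[cos 305°, -sin 305°], [sin 305°, cos 305°]] ≈ [[0.573576, 0.819152], [-0.819152, 0.573576]]
[[0.573576, 0.819152], [-0.819152, 0.573576]] × [1, -9]ᵀ ≈ [-6.7988, -5.9813]ᵀ
Result: (-6.7988, -5.9813)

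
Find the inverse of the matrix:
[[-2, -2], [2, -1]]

For [[a,b],[c,d]], inverse = (1/det)·[[d,-b],[-c,a]]
det = (-2)(-1) - (-2)(2) = 2 - -4 = 6
Inverse = (1/6)·[[-1, 2], [-2, -2]]
= [[-1/6, 1/3], [-1/3, -1/3]]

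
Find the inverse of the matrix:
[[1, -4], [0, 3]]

For [[a,b],[c,d]], inverse = (1/det)·[[d,-b],[-c,a]]
det = (1)(3) - (-4)(0) = 3 - 0 = 3
Inverse = (1/3)·[[3, 4], [0, 1]]
= [[1, 4/3], [0, 1/3]]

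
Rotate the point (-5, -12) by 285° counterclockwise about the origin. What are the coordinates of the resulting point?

Rotation matrix for 285°: [[cos 285°, -sin 285°], [sin 285°, cos 285°]] ≈ [[0.258819, 0.965926], [-0.965926, 0.258819]]
[[0.258819, 0.965926], [-0.965926, 0.258819]] × [-5, -12]ᵀ ≈ [-12.8852, 1.7238]ᵀ
Result: (-12.8852, 1.7238)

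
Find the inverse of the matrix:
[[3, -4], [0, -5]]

For [[a,b],[c,d]], inverse = (1/det)·[[d,-b],[-c,a]]
det = (3)(-5) - (-4)(0) = -15 - 0 = -15
Inverse = (1/-15)·[[-5, 4], [0, 3]]
= [[1/3, -4/15], [0, -1/5]]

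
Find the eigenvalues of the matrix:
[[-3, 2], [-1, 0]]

Characteristic equation: det(A - λI) = 0
λ² - (trace)λ + (det) = 0
trace = -3 + 0 = -3, det = (-3)(0) - (2)(-1) = 2
λ² - (-3)λ + (2) = 0
λ = (-3 ± √((-3)² - 4·(2))) / 2 = (-3 ± √1) / 2
Solving: λ = -2, -1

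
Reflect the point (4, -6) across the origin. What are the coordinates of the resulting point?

Reflection across origin: (4, -6) → (-4, 6)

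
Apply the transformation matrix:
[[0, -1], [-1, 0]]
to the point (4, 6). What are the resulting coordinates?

Matrix multiplication:
[[0, -1], [-1, 0]] × [4, 6]ᵀ
= [(0)(4) + (-1)(6), (-1)(4) + (0)(6)]ᵀ
= [-6, -4]ᵀ
Result: (-6, -4)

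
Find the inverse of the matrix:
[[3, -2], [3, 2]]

For [[a,b],[c,d]], inverse = (1/det)·[[d,-b],[-c,a]]
det = (3)(2) - (-2)(3) = 6 - -6 = 12
Inverse = (1/12)·[[2, 2], [-3, 3]]
= [[1/6, 1/6], [-1/4, 1/4]]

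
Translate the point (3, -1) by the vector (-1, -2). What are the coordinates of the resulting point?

Translation by (-1, -2) (homogeneous matrix [[1, 0, -1], [0, 1, -2], [0, 0, 1]]):
x' = 3 + -1 = 2
y' = -1 + -2 = -3
Result: (2, -3)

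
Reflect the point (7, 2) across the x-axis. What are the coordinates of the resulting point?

Reflection across x-axis: (7, 2) → (7, -2)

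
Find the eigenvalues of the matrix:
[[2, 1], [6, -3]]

Characteristic equation: det(A - λI) = 0
λ² - (trace)λ + (det) = 0
trace = 2 + -3 = -1, det = (2)(-3) - (1)(6) = -12
λ² - (-1)λ + (-12) = 0
λ = (-1 ± √((-1)² - 4·(-12))) / 2 = (-1 ± √49) / 2
Solving: λ = -4, 3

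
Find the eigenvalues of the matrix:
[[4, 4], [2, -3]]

Characteristic equation: det(A - λI) = 0
λ² - (trace)λ + (det) = 0
trace = 4 + -3 = 1, det = (4)(-3) - (4)(2) = -20
λ² - (1)λ + (-20) = 0
λ = (1 ± √((1)² - 4·(-20))) / 2 = (1 ± √81) / 2
Solving: λ = -4, 5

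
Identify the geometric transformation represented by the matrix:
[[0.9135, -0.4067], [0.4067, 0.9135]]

This matrix represents: rotation by 24° counterclockwise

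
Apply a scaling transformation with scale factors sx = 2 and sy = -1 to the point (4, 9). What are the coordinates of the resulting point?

Scaling matrix:
[[2, 0], [0, -1]]
Result: (4 × 2, 9 × -1) = (8, -9)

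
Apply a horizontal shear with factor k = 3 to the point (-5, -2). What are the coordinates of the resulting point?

Shear matrix for horizontal shear with factor k = 3:
[[1, 3], [0, 1]]
Result: (-5, -2) → (-11, -2)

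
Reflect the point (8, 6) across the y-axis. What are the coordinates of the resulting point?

Reflection across y-axis: (8, 6) → (-8, 6)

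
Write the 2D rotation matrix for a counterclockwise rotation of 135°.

Rotation matrix formula: [[cos θ, -sin θ], [sin θ, cos θ]]
For θ = 135°:
cos(135°) = -√2/2
sin(135°) = √2/2
Result: [[-√2/2, -√2/2], [√2/2, -√2/2]]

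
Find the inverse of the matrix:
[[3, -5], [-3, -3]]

For [[a,b],[c,d]], inverse = (1/det)·[[d,-b],[-c,a]]
det = (3)(-3) - (-5)(-3) = -9 - 15 = -24
Inverse = (1/-24)·[[-3, 5], [3, 3]]
= [[1/8, -5/24], [-1/8, -1/8]]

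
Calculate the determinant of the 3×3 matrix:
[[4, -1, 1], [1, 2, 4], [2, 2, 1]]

Expansion along first row:
det = 4·det([[2,4],[2,1]]) - -1·det([[1,4],[2,1]]) + 1·det([[1,2],[2,2]])
    = 4·(2·1 - 4·2) - -1·(1·1 - 4·2) + 1·(1·2 - 2·2)
    = 4·-6 - -1·-7 + 1·-2
    = -24 + -7 + -2 = -33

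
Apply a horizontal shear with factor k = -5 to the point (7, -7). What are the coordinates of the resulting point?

Shear matrix for horizontal shear with factor k = -5:
[[1, -5], [0, 1]]
Result: (7, -7) → (42, -7)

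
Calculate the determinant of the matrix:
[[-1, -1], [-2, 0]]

For a 2×2 matrix [[a, b], [c, d]], det = ad - bc
det = (-1)(0) - (-1)(-2) = 0 - 2 = -2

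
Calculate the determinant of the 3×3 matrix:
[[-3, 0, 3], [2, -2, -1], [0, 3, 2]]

Expansion along first row:
det = -3·det([[-2,-1],[3,2]]) - 0·det([[2,-1],[0,2]]) + 3·det([[2,-2],[0,3]])
    = -3·(-2·2 - -1·3) - 0·(2·2 - -1·0) + 3·(2·3 - -2·0)
    = -3·-1 - 0·4 + 3·6
    = 3 + 0 + 18 = 21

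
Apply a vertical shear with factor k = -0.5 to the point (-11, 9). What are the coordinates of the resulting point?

Shear matrix for vertical shear with factor k = -0.5:
[[1, 0], [-0.50, 1]]
Result: (-11, 9) → (-11, 14.5)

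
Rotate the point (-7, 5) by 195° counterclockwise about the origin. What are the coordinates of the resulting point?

Rotation matrix for 195°: [[cos 195°, -sin 195°], [sin 195°, cos 195°]] ≈ [[-0.965926, 0.258819], [-0.258819, -0.965926]]
[[-0.965926, 0.258819], [-0.258819, -0.965926]] × [-7, 5]ᵀ ≈ [8.0556, -3.0179]ᵀ
Result: (8.0556, -3.0179)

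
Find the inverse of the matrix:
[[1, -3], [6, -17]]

For [[a,b],[c,d]], inverse = (1/det)·[[d,-b],[-c,a]]
det = (1)(-17) - (-3)(6) = -17 - -18 = 1
Inverse = [[-17, 3], [-6, 1]]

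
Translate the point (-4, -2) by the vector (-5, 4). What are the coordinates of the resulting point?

Translation by (-5, 4) (homogeneous matrix [[1, 0, -5], [0, 1, 4], [0, 0, 1]]):
x' = -4 + -5 = -9
y' = -2 + 4 = 2
Result: (-9, 2)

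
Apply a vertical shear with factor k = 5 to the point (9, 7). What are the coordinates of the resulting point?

Shear matrix for vertical shear with factor k = 5:
[[1, 0], [5, 1]]
Result: (9, 7) → (9, 52)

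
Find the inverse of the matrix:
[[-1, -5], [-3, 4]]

For [[a,b],[c,d]], inverse = (1/det)·[[d,-b],[-c,a]]
det = (-1)(4) - (-5)(-3) = -4 - 15 = -19
Inverse = (1/-19)·[[4, 5], [3, -1]]
= [[-4/19, -5/19], [-3/19, 1/19]]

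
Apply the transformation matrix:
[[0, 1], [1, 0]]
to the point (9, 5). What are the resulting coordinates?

Matrix multiplication:
[[0, 1], [1, 0]] × [9, 5]ᵀ
= [(0)(9) + (1)(5), (1)(9) + (0)(5)]ᵀ
= [5, 9]ᵀ
Result: (5, 9)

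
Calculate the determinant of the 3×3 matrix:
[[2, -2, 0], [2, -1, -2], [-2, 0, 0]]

Expansion along first row:
det = 2·det([[-1,-2],[0,0]]) - -2·det([[2,-2],[-2,0]]) + 0·det([[2,-1],[-2,0]])
    = 2·(-1·0 - -2·0) - -2·(2·0 - -2·-2) + 0·(2·0 - -1·-2)
    = 2·0 - -2·-4 + 0·-2
    = 0 + -8 + 0 = -8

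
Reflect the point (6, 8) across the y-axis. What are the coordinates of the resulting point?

Reflection across y-axis: (6, 8) → (-6, 8)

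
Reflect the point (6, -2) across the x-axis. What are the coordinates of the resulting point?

Reflection across x-axis: (6, -2) → (6, 2)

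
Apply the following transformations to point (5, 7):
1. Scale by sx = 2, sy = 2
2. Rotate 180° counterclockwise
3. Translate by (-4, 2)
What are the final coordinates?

Step 1: Scale → (10, 14)
Step 2: Rotate 180° → (-10, -14)
Step 3: Translate → (-14, -12)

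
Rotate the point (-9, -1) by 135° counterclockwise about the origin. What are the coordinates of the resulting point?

Rotation matrix for 135°: [[cos 135°, -sin 135°], [sin 135°, cos 135°]] ≈ [[-0.707107, -0.707107], [0.707107, -0.707107]]
[[-0.707107, -0.707107], [0.707107, -0.707107]] × [-9, -1]ᵀ ≈ [7.0711, -5.6569]ᵀ
Result: (7.0711, -5.6569)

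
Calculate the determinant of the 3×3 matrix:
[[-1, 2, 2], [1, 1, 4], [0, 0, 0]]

Expansion along first row:
det = -1·det([[1,4],[0,0]]) - 2·det([[1,4],[0,0]]) + 2·det([[1,1],[0,0]])
    = -1·(1·0 - 4·0) - 2·(1·0 - 4·0) + 2·(1·0 - 1·0)
    = -1·0 - 2·0 + 2·0
    = 0 + 0 + 0 = 0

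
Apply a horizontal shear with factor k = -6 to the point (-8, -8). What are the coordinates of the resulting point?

Shear matrix for horizontal shear with factor k = -6:
[[1, -6], [0, 1]]
Result: (-8, -8) → (40, -8)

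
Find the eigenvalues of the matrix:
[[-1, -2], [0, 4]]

Characteristic equation: det(A - λI) = 0
λ² - (trace)λ + (det) = 0
trace = -1 + 4 = 3, det = (-1)(4) - (-2)(0) = -4
λ² - (3)λ + (-4) = 0
λ = (3 ± √((3)² - 4·(-4))) / 2 = (3 ± √25) / 2
Solving: λ = -1, 4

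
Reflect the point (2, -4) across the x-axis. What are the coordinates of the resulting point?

Reflection across x-axis: (2, -4) → (2, 4)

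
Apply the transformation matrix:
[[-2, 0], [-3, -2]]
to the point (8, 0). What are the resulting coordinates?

Matrix multiplication:
[[-2, 0], [-3, -2]] × [8, 0]ᵀ
= [(-2)(8) + (0)(0), (-3)(8) + (-2)(0)]ᵀ
= [-16, -24]ᵀ
Result: (-16, -24)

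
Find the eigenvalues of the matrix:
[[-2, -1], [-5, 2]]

Characteristic equation: det(A - λI) = 0
λ² - (trace)λ + (det) = 0
trace = -2 + 2 = 0, det = (-2)(2) - (-1)(-5) = -9
λ² - (0)λ + (-9) = 0
λ = (0 ± √((0)² - 4·(-9))) / 2 = (0 ± √36) / 2
Solving: λ = -3, 3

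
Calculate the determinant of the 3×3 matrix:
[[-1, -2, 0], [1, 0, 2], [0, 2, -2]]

Expansion along first row:
det = -1·det([[0,2],[2,-2]]) - -2·det([[1,2],[0,-2]]) + 0·det([[1,0],[0,2]])
    = -1·(0·-2 - 2·2) - -2·(1·-2 - 2·0) + 0·(1·2 - 0·0)
    = -1·-4 - -2·-2 + 0·2
    = 4 + -4 + 0 = 0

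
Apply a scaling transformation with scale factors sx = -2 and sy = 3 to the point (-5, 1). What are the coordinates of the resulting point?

Scaling matrix:
[[-2, 0], [0, 3]]
Result: (-5 × -2, 1 × 3) = (10, 3)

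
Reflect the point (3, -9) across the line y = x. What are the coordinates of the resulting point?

Reflection across line y = x: (3, -9) → (-9, 3)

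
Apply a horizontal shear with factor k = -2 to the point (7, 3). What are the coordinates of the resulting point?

Shear matrix for horizontal shear with factor k = -2:
[[1, -2], [0, 1]]
Result: (7, 3) → (1, 3)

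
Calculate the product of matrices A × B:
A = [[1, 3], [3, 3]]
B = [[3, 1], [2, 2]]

Matrix multiplication:
C[0][0] = 1×3 + 3×2 = 9
C[0][1] = 1×1 + 3×2 = 7
C[1][0] = 3×3 + 3×2 = 15
C[1][1] = 3×1 + 3×2 = 9
Result: [[9, 7], [15, 9]]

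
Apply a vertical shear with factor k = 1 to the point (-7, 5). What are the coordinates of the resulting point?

Shear matrix for vertical shear with factor k = 1:
[[1, 0], [1, 1]]
Result: (-7, 5) → (-7, -2)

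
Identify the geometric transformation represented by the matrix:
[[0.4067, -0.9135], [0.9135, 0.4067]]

This matrix represents: rotation by 66° counterclockwise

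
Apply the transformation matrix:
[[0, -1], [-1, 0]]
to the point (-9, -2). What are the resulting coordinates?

Matrix multiplication:
[[0, -1], [-1, 0]] × [-9, -2]ᵀ
= [(0)(-9) + (-1)(-2), (-1)(-9) + (0)(-2)]ᵀ
= [2, 9]ᵀ
Result: (2, 9)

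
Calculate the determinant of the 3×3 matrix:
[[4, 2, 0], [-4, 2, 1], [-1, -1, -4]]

Expansion along first row:
det = 4·det([[2,1],[-1,-4]]) - 2·det([[-4,1],[-1,-4]]) + 0·det([[-4,2],[-1,-1]])
    = 4·(2·-4 - 1·-1) - 2·(-4·-4 - 1·-1) + 0·(-4·-1 - 2·-1)
    = 4·-7 - 2·17 + 0·6
    = -28 + -34 + 0 = -62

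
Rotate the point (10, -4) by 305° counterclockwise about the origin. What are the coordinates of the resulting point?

Rotation matrix for 305°: [[cos 305°, -sin 305°], [sin 305°, cos 305°]] ≈ [[0.573576, 0.819152], [-0.819152, 0.573576]]
[[0.573576, 0.819152], [-0.819152, 0.573576]] × [10, -4]ᵀ ≈ [2.4592, -10.4858]ᵀ
Result: (2.4592, -10.4858)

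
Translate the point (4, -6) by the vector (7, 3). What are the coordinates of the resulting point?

Translation by (7, 3) (homogeneous matrix [[1, 0, 7], [0, 1, 3], [0, 0, 1]]):
x' = 4 + 7 = 11
y' = -6 + 3 = -3
Result: (11, -3)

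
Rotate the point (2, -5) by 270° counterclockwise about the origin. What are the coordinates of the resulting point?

Rotation matrix for 270°: [[cos 270°, -sin 270°], [sin 270°, cos 270°]] = [[0, 1], [-1, 0]]
[[0, 1], [-1, 0]] × [2, -5]ᵀ = [-5, -2]ᵀ
Result: (-5, -2)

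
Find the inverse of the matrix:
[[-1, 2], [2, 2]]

For [[a,b],[c,d]], inverse = (1/det)·[[d,-b],[-c,a]]
det = (-1)(2) - (2)(2) = -2 - 4 = -6
Inverse = (1/-6)·[[2, -2], [-2, -1]]
= [[-1/3, 1/3], [1/3, 1/6]]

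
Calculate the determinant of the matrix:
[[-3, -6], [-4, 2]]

For a 2×2 matrix [[a, b], [c, d]], det = ad - bc
det = (-3)(2) - (-6)(-4) = -6 - 24 = -30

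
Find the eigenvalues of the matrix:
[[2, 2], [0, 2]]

Characteristic equation: det(A - λI) = 0
λ² - (trace)λ + (det) = 0
trace = 2 + 2 = 4, det = (2)(2) - (2)(0) = 4
λ² - (4)λ + (4) = 0
λ = (4 ± √((4)² - 4·(4))) / 2 = (4 ± √0) / 2
Solving: λ = 2, 2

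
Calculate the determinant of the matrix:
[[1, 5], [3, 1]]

For a 2×2 matrix [[a, b], [c, d]], det = ad - bc
det = (1)(1) - (5)(3) = 1 - 15 = -14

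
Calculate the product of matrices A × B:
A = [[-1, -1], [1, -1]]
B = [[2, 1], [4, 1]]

Matrix multiplication:
C[0][0] = -1×2 + -1×4 = -6
C[0][1] = -1×1 + -1×1 = -2
C[1][0] = 1×2 + -1×4 = -2
C[1][1] = 1×1 + -1×1 = 0
Result: [[-6, -2], [-2, 0]]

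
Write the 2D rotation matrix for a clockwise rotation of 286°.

Rotation matrix formula: [[cos θ, -sin θ], [sin θ, cos θ]]
A clockwise rotation by 286° is equivalent to a counterclockwise rotation by -286°.
For θ = -286°:
cos(-286°) = 0.2756
sin(-286°) = 0.9613
Result: [[0.2756, -0.9613], [0.9613, 0.2756]]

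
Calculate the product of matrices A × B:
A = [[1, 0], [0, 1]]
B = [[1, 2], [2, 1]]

Matrix multiplication:
C[0][0] = 1×1 + 0×2 = 1
C[0][1] = 1×2 + 0×1 = 2
C[1][0] = 0×1 + 1×2 = 2
C[1][1] = 0×2 + 1×1 = 1
Result: [[1, 2], [2, 1]]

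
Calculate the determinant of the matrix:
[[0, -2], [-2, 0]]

For a 2×2 matrix [[a, b], [c, d]], det = ad - bc
det = (0)(0) - (-2)(-2) = 0 - 4 = -4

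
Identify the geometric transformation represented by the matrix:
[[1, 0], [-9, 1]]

This matrix represents: vertical shear with factor -9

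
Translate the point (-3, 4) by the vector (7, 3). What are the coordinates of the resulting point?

Translation by (7, 3) (homogeneous matrix [[1, 0, 7], [0, 1, 3], [0, 0, 1]]):
x' = -3 + 7 = 4
y' = 4 + 3 = 7
Result: (4, 7)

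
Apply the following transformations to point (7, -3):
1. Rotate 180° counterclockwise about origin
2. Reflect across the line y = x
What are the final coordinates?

Step 1: Rotate 180° → (-7, 3)
Step 2: Reflect across line y = x → (3, -7)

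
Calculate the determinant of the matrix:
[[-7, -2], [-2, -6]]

For a 2×2 matrix [[a, b], [c, d]], det = ad - bc
det = (-7)(-6) - (-2)(-2) = 42 - 4 = 38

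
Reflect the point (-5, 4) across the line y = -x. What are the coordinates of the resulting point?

Reflection across line y = -x: (-5, 4) → (-4, 5)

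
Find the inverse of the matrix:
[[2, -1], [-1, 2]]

For [[a,b],[c,d]], inverse = (1/det)·[[d,-b],[-c,a]]
det = (2)(2) - (-1)(-1) = 4 - 1 = 3
Inverse = (1/3)·[[2, 1], [1, 2]]
= [[2/3, 1/3], [1/3, 2/3]]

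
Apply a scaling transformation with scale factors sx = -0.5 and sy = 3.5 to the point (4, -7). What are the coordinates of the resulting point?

Scaling matrix:
[[-0.50, 0], [0, 3.50]]
Result: (4 × -0.5, -7 × 3.5) = (-2, -24.5)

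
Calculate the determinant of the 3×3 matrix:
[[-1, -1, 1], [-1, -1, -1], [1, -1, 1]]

Expansion along first row:
det = -1·det([[-1,-1],[-1,1]]) - -1·det([[-1,-1],[1,1]]) + 1·det([[-1,-1],[1,-1]])
    = -1·(-1·1 - -1·-1) - -1·(-1·1 - -1·1) + 1·(-1·-1 - -1·1)
    = -1·-2 - -1·0 + 1·2
    = 2 + 0 + 2 = 4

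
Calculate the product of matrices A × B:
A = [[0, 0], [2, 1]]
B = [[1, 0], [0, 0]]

Matrix multiplication:
C[0][0] = 0×1 + 0×0 = 0
C[0][1] = 0×0 + 0×0 = 0
C[1][0] = 2×1 + 1×0 = 2
C[1][1] = 2×0 + 1×0 = 0
Result: [[0, 0], [2, 0]]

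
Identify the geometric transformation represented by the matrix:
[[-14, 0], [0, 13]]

This matrix represents: non-uniform scaling by sx = -14, sy = 13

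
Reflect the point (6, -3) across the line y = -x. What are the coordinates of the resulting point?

Reflection across line y = -x: (6, -3) → (3, -6)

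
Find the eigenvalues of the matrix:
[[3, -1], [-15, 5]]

Characteristic equation: det(A - λI) = 0
λ² - (trace)λ + (det) = 0
trace = 3 + 5 = 8, det = (3)(5) - (-1)(-15) = 0
λ² - (8)λ + (0) = 0
λ = (8 ± √((8)² - 4·(0))) / 2 = (8 ± √64) / 2
Solving: λ = 0, 8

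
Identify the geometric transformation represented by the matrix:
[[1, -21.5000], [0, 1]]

This matrix represents: horizontal shear with factor -21.5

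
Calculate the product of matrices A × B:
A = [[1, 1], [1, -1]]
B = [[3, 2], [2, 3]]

Matrix multiplication:
C[0][0] = 1×3 + 1×2 = 5
C[0][1] = 1×2 + 1×3 = 5
C[1][0] = 1×3 + -1×2 = 1
C[1][1] = 1×2 + -1×3 = -1
Result: [[5, 5], [1, -1]]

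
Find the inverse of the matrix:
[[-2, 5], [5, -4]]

For [[a,b],[c,d]], inverse = (1/det)·[[d,-b],[-c,a]]
det = (-2)(-4) - (5)(5) = 8 - 25 = -17
Inverse = (1/-17)·[[-4, -5], [-5, -2]]
= [[4/17, 5/17], [5/17, 2/17]]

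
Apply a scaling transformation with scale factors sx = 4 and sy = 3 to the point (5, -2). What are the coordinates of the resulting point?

Scaling matrix:
[[4, 0], [0, 3]]
Result: (5 × 4, -2 × 3) = (20, -6)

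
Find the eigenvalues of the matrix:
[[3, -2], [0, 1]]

Characteristic equation: det(A - λI) = 0
λ² - (trace)λ + (det) = 0
trace = 3 + 1 = 4, det = (3)(1) - (-2)(0) = 3
λ² - (4)λ + (3) = 0
λ = (4 ± √((4)² - 4·(3))) / 2 = (4 ± √4) / 2
Solving: λ = 1, 3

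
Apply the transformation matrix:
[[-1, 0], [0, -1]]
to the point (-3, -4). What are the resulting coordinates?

Matrix multiplication:
[[-1, 0], [0, -1]] × [-3, -4]ᵀ
= [(-1)(-3) + (0)(-4), (0)(-3) + (-1)(-4)]ᵀ
= [3, 4]ᵀ
Result: (3, 4)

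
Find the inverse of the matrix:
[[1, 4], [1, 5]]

For [[a,b],[c,d]], inverse = (1/det)·[[d,-b],[-c,a]]
det = (1)(5) - (4)(1) = 5 - 4 = 1
Inverse = [[5, -4], [-1, 1]]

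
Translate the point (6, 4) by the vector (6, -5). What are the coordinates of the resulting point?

Translation by (6, -5) (homogeneous matrix [[1, 0, 6], [0, 1, -5], [0, 0, 1]]):
x' = 6 + 6 = 12
y' = 4 + -5 = -1
Result: (12, -1)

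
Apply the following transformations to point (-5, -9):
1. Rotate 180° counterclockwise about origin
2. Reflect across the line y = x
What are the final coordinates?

Step 1: Rotate 180° → (5, 9)
Step 2: Reflect across line y = x → (9, 5)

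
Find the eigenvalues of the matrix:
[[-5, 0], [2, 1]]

Characteristic equation: det(A - λI) = 0
λ² - (trace)λ + (det) = 0
trace = -5 + 1 = -4, det = (-5)(1) - (0)(2) = -5
λ² - (-4)λ + (-5) = 0
λ = (-4 ± √((-4)² - 4·(-5))) / 2 = (-4 ± √36) / 2
Solving: λ = -5, 1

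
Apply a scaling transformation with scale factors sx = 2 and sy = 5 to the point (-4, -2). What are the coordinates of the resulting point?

Scaling matrix:
[[2, 0], [0, 5]]
Result: (-4 × 2, -2 × 5) = (-8, -10)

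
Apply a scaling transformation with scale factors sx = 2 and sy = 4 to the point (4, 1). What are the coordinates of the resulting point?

Scaling matrix:
[[2, 0], [0, 4]]
Result: (4 × 2, 1 × 4) = (8, 4)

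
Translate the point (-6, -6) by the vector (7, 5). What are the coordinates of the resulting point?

Translation by (7, 5) (homogeneous matrix [[1, 0, 7], [0, 1, 5], [0, 0, 1]]):
x' = -6 + 7 = 1
y' = -6 + 5 = -1
Result: (1, -1)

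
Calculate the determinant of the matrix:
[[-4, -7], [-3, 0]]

For a 2×2 matrix [[a, b], [c, d]], det = ad - bc
det = (-4)(0) - (-7)(-3) = 0 - 21 = -21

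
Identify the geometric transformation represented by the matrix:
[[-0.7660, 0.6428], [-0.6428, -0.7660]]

This matrix represents: rotation by 220° counterclockwise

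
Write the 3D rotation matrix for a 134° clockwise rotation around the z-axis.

Rotation matrix for clockwise 134° around z-axis:
A clockwise rotation by 134° is a counterclockwise rotation by -134°.
cos(-134°) = -0.6947, sin(-134°) = -0.7193
Result: [[-0.6947, 0.7193, 0], [-0.7193, -0.6947, 0], [0, 0, 1]]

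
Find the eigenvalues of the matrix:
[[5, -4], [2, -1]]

Characteristic equation: det(A - λI) = 0
λ² - (trace)λ + (det) = 0
trace = 5 + -1 = 4, det = (5)(-1) - (-4)(2) = 3
λ² - (4)λ + (3) = 0
λ = (4 ± √((4)² - 4·(3))) / 2 = (4 ± √4) / 2
Solving: λ = 1, 3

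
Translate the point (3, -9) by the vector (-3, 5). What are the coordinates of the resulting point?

Translation by (-3, 5) (homogeneous matrix [[1, 0, -3], [0, 1, 5], [0, 0, 1]]):
x' = 3 + -3 = 0
y' = -9 + 5 = -4
Result: (0, -4)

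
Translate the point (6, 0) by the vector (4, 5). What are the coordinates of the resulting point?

Translation by (4, 5) (homogeneous matrix [[1, 0, 4], [0, 1, 5], [0, 0, 1]]):
x' = 6 + 4 = 10
y' = 0 + 5 = 5
Result: (10, 5)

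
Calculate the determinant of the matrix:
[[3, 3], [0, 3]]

For a 2×2 matrix [[a, b], [c, d]], det = ad - bc
det = (3)(3) - (3)(0) = 9 - 0 = 9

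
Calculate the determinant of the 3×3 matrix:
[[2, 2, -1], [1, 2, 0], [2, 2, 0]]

Expansion along first row:
det = 2·det([[2,0],[2,0]]) - 2·det([[1,0],[2,0]]) + -1·det([[1,2],[2,2]])
    = 2·(2·0 - 0·2) - 2·(1·0 - 0·2) + -1·(1·2 - 2·2)
    = 2·0 - 2·0 + -1·-2
    = 0 + 0 + 2 = 2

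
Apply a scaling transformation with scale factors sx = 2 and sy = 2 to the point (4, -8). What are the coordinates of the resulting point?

Scaling matrix:
[[2, 0], [0, 2]]
Result: (4 × 2, -8 × 2) = (8, -16)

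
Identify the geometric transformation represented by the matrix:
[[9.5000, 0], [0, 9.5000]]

This matrix represents: uniform scaling by factor 9.5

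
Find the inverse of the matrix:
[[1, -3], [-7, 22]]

For [[a,b],[c,d]], inverse = (1/det)·[[d,-b],[-c,a]]
det = (1)(22) - (-3)(-7) = 22 - 21 = 1
Inverse = [[22, 3], [7, 1]]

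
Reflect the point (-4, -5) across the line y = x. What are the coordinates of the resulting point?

Reflection across line y = x: (-4, -5) → (-5, -4)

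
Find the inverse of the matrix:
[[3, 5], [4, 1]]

For [[a,b],[c,d]], inverse = (1/det)·[[d,-b],[-c,a]]
det = (3)(1) - (5)(4) = 3 - 20 = -17
Inverse = (1/-17)·[[1, -5], [-4, 3]]
= [[-1/17, 5/17], [4/17, -3/17]]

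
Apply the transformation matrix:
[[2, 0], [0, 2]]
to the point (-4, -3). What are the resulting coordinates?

Matrix multiplication:
[[2, 0], [0, 2]] × [-4, -3]ᵀ
= [(2)(-4) + (0)(-3), (0)(-4) + (2)(-3)]ᵀ
= [-8, -6]ᵀ
Result: (-8, -6)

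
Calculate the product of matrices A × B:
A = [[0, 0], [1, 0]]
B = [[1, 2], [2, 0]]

Matrix multiplication:
C[0][0] = 0×1 + 0×2 = 0
C[0][1] = 0×2 + 0×0 = 0
C[1][0] = 1×1 + 0×2 = 1
C[1][1] = 1×2 + 0×0 = 2
Result: [[0, 0], [1, 2]]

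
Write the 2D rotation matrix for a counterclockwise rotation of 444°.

Rotation matrix formula: [[cos θ, -sin θ], [sin θ, cos θ]]
For θ = 444°:
cos(444°) = 0.1045
sin(444°) = 0.9945
Result: [[0.1045, -0.9945], [0.9945, 0.1045]]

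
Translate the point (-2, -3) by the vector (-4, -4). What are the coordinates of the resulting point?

Translation by (-4, -4) (homogeneous matrix [[1, 0, -4], [0, 1, -4], [0, 0, 1]]):
x' = -2 + -4 = -6
y' = -3 + -4 = -7
Result: (-6, -7)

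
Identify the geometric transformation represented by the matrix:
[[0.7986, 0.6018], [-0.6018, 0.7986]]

This matrix represents: rotation by 323° counterclockwise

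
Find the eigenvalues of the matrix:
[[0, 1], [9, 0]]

Characteristic equation: det(A - λI) = 0
λ² - (trace)λ + (det) = 0
trace = 0 + 0 = 0, det = (0)(0) - (1)(9) = -9
λ² - (0)λ + (-9) = 0
λ = (0 ± √((0)² - 4·(-9))) / 2 = (0 ± √36) / 2
Solving: λ = -3, 3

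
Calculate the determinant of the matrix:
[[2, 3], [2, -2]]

For a 2×2 matrix [[a, b], [c, d]], det = ad - bc
det = (2)(-2) - (3)(2) = -4 - 6 = -10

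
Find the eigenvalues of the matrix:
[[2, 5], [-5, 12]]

Characteristic equation: det(A - λI) = 0
λ² - (trace)λ + (det) = 0
trace = 2 + 12 = 14, det = (2)(12) - (5)(-5) = 49
λ² - (14)λ + (49) = 0
λ = (14 ± √((14)² - 4·(49))) / 2 = (14 ± √0) / 2
Solving: λ = 7, 7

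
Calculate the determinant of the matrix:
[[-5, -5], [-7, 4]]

For a 2×2 matrix [[a, b], [c, d]], det = ad - bc
det = (-5)(4) - (-5)(-7) = -20 - 35 = -55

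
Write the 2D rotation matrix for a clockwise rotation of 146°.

Rotation matrix formula: [[cos θ, -sin θ], [sin θ, cos θ]]
A clockwise rotation by 146° is equivalent to a counterclockwise rotation by -146°.
For θ = -146°:
cos(-146°) = -0.8290
sin(-146°) = -0.5592
Result: [[-0.8290, 0.5592], [-0.5592, -0.8290]]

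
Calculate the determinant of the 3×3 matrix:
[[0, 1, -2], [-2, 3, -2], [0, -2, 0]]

Expansion along first row:
det = 0·det([[3,-2],[-2,0]]) - 1·det([[-2,-2],[0,0]]) + -2·det([[-2,3],[0,-2]])
    = 0·(3·0 - -2·-2) - 1·(-2·0 - -2·0) + -2·(-2·-2 - 3·0)
    = 0·-4 - 1·0 + -2·4
    = 0 + 0 + -8 = -8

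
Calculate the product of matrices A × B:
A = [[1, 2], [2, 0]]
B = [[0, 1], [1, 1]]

Matrix multiplication:
C[0][0] = 1×0 + 2×1 = 2
C[0][1] = 1×1 + 2×1 = 3
C[1][0] = 2×0 + 0×1 = 0
C[1][1] = 2×1 + 0×1 = 2
Result: [[2, 3], [0, 2]]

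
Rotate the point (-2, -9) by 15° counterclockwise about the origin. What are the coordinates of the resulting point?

Rotation matrix for 15°: [[cos 15°, -sin 15°], [sin 15°, cos 15°]] ≈ [[0.965926, -0.258819], [0.258819, 0.965926]]
[[0.965926, -0.258819], [0.258819, 0.965926]] × [-2, -9]ᵀ ≈ [0.3975, -9.2110]ᵀ
Result: (0.3975, -9.2110)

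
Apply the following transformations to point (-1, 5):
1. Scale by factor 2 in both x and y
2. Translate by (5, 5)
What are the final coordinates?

Step 1: Scale (-1, 5) by 2 → (-2, 10)
Step 2: Translate by (5, 5) → (3, 15)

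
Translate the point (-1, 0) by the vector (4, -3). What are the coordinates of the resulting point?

Translation by (4, -3) (homogeneous matrix [[1, 0, 4], [0, 1, -3], [0, 0, 1]]):
x' = -1 + 4 = 3
y' = 0 + -3 = -3
Result: (3, -3)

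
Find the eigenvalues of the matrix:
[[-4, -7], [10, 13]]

Characteristic equation: det(A - λI) = 0
λ² - (trace)λ + (det) = 0
trace = -4 + 13 = 9, det = (-4)(13) - (-7)(10) = 18
λ² - (9)λ + (18) = 0
λ = (9 ± √((9)² - 4·(18))) / 2 = (9 ± √9) / 2
Solving: λ = 3, 6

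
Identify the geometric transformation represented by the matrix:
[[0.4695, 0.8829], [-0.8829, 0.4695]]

This matrix represents: rotation by 298° counterclockwise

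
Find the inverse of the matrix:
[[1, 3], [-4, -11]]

For [[a,b],[c,d]], inverse = (1/det)·[[d,-b],[-c,a]]
det = (1)(-11) - (3)(-4) = -11 - -12 = 1
Inverse = [[-11, -3], [4, 1]]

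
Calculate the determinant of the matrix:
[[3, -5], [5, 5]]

For a 2×2 matrix [[a, b], [c, d]], det = ad - bc
det = (3)(5) - (-5)(5) = 15 - -25 = 40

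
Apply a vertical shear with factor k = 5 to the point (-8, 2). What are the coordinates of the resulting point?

Shear matrix for vertical shear with factor k = 5:
[[1, 0], [5, 1]]
Result: (-8, 2) → (-8, -38)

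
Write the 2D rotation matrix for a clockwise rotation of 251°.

Rotation matrix formula: [[cos θ, -sin θ], [sin θ, cos θ]]
A clockwise rotation by 251° is equivalent to a counterclockwise rotation by -251°.
For θ = -251°:
cos(-251°) = -0.3256
sin(-251°) = 0.9455
Result: [[-0.3256, -0.9455], [0.9455, -0.3256]]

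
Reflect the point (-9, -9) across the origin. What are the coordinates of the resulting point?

Reflection across origin: (-9, -9) → (9, 9)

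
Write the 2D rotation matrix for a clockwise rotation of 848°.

Rotation matrix formula: [[cos θ, -sin θ], [sin θ, cos θ]]
A clockwise rotation by 848° is equivalent to a counterclockwise rotation by -848°.
For θ = -848°:
cos(-848°) = -0.6157
sin(-848°) = -0.7880
Result: [[-0.6157, 0.7880], [-0.7880, -0.6157]]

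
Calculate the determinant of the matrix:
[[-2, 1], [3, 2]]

For a 2×2 matrix [[a, b], [c, d]], det = ad - bc
det = (-2)(2) - (1)(3) = -4 - 3 = -7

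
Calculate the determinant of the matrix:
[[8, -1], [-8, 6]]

For a 2×2 matrix [[a, b], [c, d]], det = ad - bc
det = (8)(6) - (-1)(-8) = 48 - 8 = 40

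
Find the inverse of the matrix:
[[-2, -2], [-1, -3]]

For [[a,b],[c,d]], inverse = (1/det)·[[d,-b],[-c,a]]
det = (-2)(-3) - (-2)(-1) = 6 - 2 = 4
Inverse = (1/4)·[[-3, 2], [1, -2]]
= [[-3/4, 1/2], [1/4, -1/2]]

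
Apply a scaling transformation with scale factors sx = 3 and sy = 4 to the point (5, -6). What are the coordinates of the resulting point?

Scaling matrix:
[[3, 0], [0, 4]]
Result: (5 × 3, -6 × 4) = (15, -24)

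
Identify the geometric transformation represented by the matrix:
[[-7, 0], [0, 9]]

This matrix represents: non-uniform scaling by sx = -7, sy = 9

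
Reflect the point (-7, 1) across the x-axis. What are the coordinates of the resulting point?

Reflection across x-axis: (-7, 1) → (-7, -1)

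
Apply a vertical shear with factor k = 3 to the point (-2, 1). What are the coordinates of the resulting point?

Shear matrix for vertical shear with factor k = 3:
[[1, 0], [3, 1]]
Result: (-2, 1) → (-2, -5)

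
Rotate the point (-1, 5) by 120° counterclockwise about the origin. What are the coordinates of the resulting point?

Rotation matrix for 120°: [[cos 120°, -sin 120°], [sin 120°, cos 120°]] ≈ [[-0.500000, -0.866025], [0.866025, -0.500000]]
[[-0.500000, -0.866025], [0.866025, -0.500000]] × [-1, 5]ᵀ ≈ [-3.8301, -3.3660]ᵀ
Result: (-3.8301, -3.3660)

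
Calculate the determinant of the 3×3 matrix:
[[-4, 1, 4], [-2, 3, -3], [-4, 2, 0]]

Expansion along first row:
det = -4·det([[3,-3],[2,0]]) - 1·det([[-2,-3],[-4,0]]) + 4·det([[-2,3],[-4,2]])
    = -4·(3·0 - -3·2) - 1·(-2·0 - -3·-4) + 4·(-2·2 - 3·-4)
    = -4·6 - 1·-12 + 4·8
    = -24 + 12 + 32 = 20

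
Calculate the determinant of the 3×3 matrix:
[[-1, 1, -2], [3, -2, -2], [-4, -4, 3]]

Expansion along first row:
det = -1·det([[-2,-2],[-4,3]]) - 1·det([[3,-2],[-4,3]]) + -2·det([[3,-2],[-4,-4]])
    = -1·(-2·3 - -2·-4) - 1·(3·3 - -2·-4) + -2·(3·-4 - -2·-4)
    = -1·-14 - 1·1 + -2·-20
    = 14 + -1 + 40 = 53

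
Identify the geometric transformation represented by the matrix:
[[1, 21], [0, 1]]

This matrix represents: horizontal shear with factor 21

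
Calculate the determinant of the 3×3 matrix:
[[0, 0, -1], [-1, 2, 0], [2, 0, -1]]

Expansion along first row:
det = 0·det([[2,0],[0,-1]]) - 0·det([[-1,0],[2,-1]]) + -1·det([[-1,2],[2,0]])
    = 0·(2·-1 - 0·0) - 0·(-1·-1 - 0·2) + -1·(-1·0 - 2·2)
    = 0·-2 - 0·1 + -1·-4
    = 0 + 0 + 4 = 4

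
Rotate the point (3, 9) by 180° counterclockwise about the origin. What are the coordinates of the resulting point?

Rotation matrix for 180°: [[cos 180°, -sin 180°], [sin 180°, cos 180°]] = [[-1, 0], [0, -1]]
[[-1, 0], [0, -1]] × [3, 9]ᵀ = [-3, -9]ᵀ
Result: (-3, -9)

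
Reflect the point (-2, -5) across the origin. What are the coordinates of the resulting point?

Reflection across origin: (-2, -5) → (2, 5)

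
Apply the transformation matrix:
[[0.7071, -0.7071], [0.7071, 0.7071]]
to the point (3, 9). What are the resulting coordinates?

Matrix multiplication:
[[0.7071, -0.7071], [0.7071, 0.7071]] × [3, 9]ᵀ
= [(0.7071)(3) + (-0.7071)(9), (0.7071)(3) + (0.7071)(9)]ᵀ
= [-4.2426, 8.4852]ᵀ
Result: (-4.2426, 8.4852)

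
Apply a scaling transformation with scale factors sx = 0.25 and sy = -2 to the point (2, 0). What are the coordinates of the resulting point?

Scaling matrix:
[[0.25, 0], [0, -2]]
Result: (2 × 0.25, 0 × -2) = (0.5, 0)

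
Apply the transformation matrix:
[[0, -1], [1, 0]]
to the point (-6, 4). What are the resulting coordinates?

Matrix multiplication:
[[0, -1], [1, 0]] × [-6, 4]ᵀ
= [(0)(-6) + (-1)(4), (1)(-6) + (0)(4)]ᵀ
= [-4, -6]ᵀ
Result: (-4, -6)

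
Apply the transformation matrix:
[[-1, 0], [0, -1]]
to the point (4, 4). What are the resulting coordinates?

Matrix multiplication:
[[-1, 0], [0, -1]] × [4, 4]ᵀ
= [(-1)(4) + (0)(4), (0)(4) + (-1)(4)]ᵀ
= [-4, -4]ᵀ
Result: (-4, -4)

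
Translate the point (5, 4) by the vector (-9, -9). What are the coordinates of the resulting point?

Translation by (-9, -9) (homogeneous matrix [[1, 0, -9], [0, 1, -9], [0, 0, 1]]):
x' = 5 + -9 = -4
y' = 4 + -9 = -5
Result: (-4, -5)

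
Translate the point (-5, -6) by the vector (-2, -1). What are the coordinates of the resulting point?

Translation by (-2, -1) (homogeneous matrix [[1, 0, -2], [0, 1, -1], [0, 0, 1]]):
x' = -5 + -2 = -7
y' = -6 + -1 = -7
Result: (-7, -7)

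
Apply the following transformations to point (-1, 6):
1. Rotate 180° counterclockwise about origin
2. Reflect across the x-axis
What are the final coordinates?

Step 1: Rotate 180° → (1, -6)
Step 2: Reflect across x-axis → (1, 6)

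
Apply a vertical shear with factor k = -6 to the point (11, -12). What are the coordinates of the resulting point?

Shear matrix for vertical shear with factor k = -6:
[[1, 0], [-6, 1]]
Result: (11, -12) → (11, -78)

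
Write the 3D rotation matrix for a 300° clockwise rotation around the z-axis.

Rotation matrix for clockwise 300° around z-axis:
A clockwise rotation by 300° is a counterclockwise rotation by -300°.
cos(-300°) = 1/2, sin(-300°) = √3/2
Result: [[1/2, -√3/2, 0], [√3/2, 1/2, 0], [0, 0, 1]]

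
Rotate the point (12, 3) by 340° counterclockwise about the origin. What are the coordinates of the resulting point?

Rotation matrix for 340°: [[cos 340°, -sin 340°], [sin 340°, cos 340°]] ≈ [[0.939693, 0.342020], [-0.342020, 0.939693]]
[[0.939693, 0.342020], [-0.342020, 0.939693]] × [12, 3]ᵀ ≈ [12.3024, -1.2852]ᵀ
Result: (12.3024, -1.2852)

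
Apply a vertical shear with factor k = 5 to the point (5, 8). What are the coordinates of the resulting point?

Shear matrix for vertical shear with factor k = 5:
[[1, 0], [5, 1]]
Result: (5, 8) → (5, 33)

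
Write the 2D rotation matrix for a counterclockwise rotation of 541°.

Rotation matrix formula: [[cos θ, -sin θ], [sin θ, cos θ]]
For θ = 541°:
cos(541°) = -0.9998
sin(541°) = -0.0175
Result: [[-0.9998, 0.0175], [-0.0175, -0.9998]]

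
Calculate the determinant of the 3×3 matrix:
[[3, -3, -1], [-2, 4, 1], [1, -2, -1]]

Expansion along first row:
det = 3·det([[4,1],[-2,-1]]) - -3·det([[-2,1],[1,-1]]) + -1·det([[-2,4],[1,-2]])
    = 3·(4·-1 - 1·-2) - -3·(-2·-1 - 1·1) + -1·(-2·-2 - 4·1)
    = 3·-2 - -3·1 + -1·0
    = -6 + 3 + 0 = -3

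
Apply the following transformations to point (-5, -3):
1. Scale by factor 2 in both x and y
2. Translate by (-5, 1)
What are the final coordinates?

Step 1: Scale (-5, -3) by 2 → (-10, -6)
Step 2: Translate by (-5, 1) → (-15, -5)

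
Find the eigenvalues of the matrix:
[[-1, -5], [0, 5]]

Characteristic equation: det(A - λI) = 0
λ² - (trace)λ + (det) = 0
trace = -1 + 5 = 4, det = (-1)(5) - (-5)(0) = -5
λ² - (4)λ + (-5) = 0
λ = (4 ± √((4)² - 4·(-5))) / 2 = (4 ± √36) / 2
Solving: λ = -1, 5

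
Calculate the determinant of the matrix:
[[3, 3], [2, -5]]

For a 2×2 matrix [[a, b], [c, d]], det = ad - bc
det = (3)(-5) - (3)(2) = -15 - 6 = -21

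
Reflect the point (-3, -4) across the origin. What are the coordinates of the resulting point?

Reflection across origin: (-3, -4) → (3, 4)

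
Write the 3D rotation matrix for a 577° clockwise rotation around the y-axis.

Rotation matrix for clockwise 577° around y-axis:
A clockwise rotation by 577° is a counterclockwise rotation by -577°.
cos(-577°) = -0.7986, sin(-577°) = 0.6018
Result: [[-0.7986, 0, 0.6018], [0, 1, 0], [-0.6018, 0, -0.7986]]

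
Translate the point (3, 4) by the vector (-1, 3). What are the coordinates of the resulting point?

Translation by (-1, 3) (homogeneous matrix [[1, 0, -1], [0, 1, 3], [0, 0, 1]]):
x' = 3 + -1 = 2
y' = 4 + 3 = 7
Result: (2, 7)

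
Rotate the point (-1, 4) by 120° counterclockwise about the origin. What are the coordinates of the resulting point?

Rotation matrix for 120°: [[cos 120°, -sin 120°], [sin 120°, cos 120°]] ≈ [[-0.500000, -0.866025], [0.866025, -0.500000]]
[[-0.500000, -0.866025], [0.866025, -0.500000]] × [-1, 4]ᵀ ≈ [-2.9641, -2.8660]ᵀ
Result: (-2.9641, -2.8660)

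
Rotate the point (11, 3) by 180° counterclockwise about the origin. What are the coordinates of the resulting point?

Rotation matrix for 180°: [[cos 180°, -sin 180°], [sin 180°, cos 180°]] = [[-1, 0], [0, -1]]
[[-1, 0], [0, -1]] × [11, 3]ᵀ = [-11, -3]ᵀ
Result: (-11, -3)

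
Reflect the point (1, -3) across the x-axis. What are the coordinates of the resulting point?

Reflection across x-axis: (1, -3) → (1, 3)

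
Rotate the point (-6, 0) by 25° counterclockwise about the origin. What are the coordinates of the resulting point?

Rotation matrix for 25°: [[cos 25°, -sin 25°], [sin 25°, cos 25°]] ≈ [[0.906308, -0.422618], [0.422618, 0.906308]]
[[0.906308, -0.422618], [0.422618, 0.906308]] × [-6, 0]ᵀ ≈ [-5.4378, -2.5357]ᵀ
Result: (-5.4378, -2.5357)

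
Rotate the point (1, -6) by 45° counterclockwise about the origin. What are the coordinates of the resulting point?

Rotation matrix for 45°: [[cos 45°, -sin 45°], [sin 45°, cos 45°]] ≈ [[0.707107, -0.707107], [0.707107, 0.707107]]
[[0.707107, -0.707107], [0.707107, 0.707107]] × [1, -6]ᵀ ≈ [4.9497, -3.5355]ᵀ
Result: (4.9497, -3.5355)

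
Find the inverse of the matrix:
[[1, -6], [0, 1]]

For [[a,b],[c,d]], inverse = (1/det)·[[d,-b],[-c,a]]
det = (1)(1) - (-6)(0) = 1 - 0 = 1
Inverse = [[1, 6], [0, 1]]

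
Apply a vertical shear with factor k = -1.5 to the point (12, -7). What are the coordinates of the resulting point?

Shear matrix for vertical shear with factor k = -1.5:
[[1, 0], [-1.50, 1]]
Result: (12, -7) → (12, -25)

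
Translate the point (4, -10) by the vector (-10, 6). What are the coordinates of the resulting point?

Translation by (-10, 6) (homogeneous matrix [[1, 0, -10], [0, 1, 6], [0, 0, 1]]):
x' = 4 + -10 = -6
y' = -10 + 6 = -4
Result: (-6, -4)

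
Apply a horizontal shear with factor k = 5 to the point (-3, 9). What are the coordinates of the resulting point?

Shear matrix for horizontal shear with factor k = 5:
[[1, 5], [0, 1]]
Result: (-3, 9) → (42, 9)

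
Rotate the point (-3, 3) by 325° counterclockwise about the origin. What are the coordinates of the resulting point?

Rotation matrix for 325°: [[cos 325°, -sin 325°], [sin 325°, cos 325°]] ≈ [[0.819152, 0.573576], [-0.573576, 0.819152]]
[[0.819152, 0.573576], [-0.573576, 0.819152]] × [-3, 3]ᵀ ≈ [-0.7367, 4.1782]ᵀ
Result: (-0.7367, 4.1782)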